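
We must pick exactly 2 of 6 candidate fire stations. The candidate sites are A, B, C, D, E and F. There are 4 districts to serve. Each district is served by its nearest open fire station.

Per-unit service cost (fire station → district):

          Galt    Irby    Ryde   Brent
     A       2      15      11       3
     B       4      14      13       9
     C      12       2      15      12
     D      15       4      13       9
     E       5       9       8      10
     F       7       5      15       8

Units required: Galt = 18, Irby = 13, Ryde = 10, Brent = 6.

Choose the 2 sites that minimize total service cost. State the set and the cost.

Choose A and C; total service cost 190.

With exactly 2 open, each district uses its cheapest among the chosen.
{A, C}: Galt→A 2·18=36, Irby→C 2·13=26, Ryde→A 11·10=110, Brent→A 3·6=18. Service cost 190.
{A, D}: service cost 216
{A, F}: service cost 229
Among all 15 size-2 choices, {A, C} is lowest.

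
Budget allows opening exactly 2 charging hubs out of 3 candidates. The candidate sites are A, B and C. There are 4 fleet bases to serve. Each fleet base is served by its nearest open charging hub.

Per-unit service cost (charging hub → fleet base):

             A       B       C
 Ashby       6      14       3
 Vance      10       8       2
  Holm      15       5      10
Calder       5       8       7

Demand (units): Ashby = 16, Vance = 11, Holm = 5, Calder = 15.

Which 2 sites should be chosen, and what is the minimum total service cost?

With exactly 2 open, each fleet base uses its cheapest among the chosen.
{A, C}: Ashby→C 3·16=48, Vance→C 2·11=22, Holm→C 10·5=50, Calder→A 5·15=75. Service cost 195.
{B, C}: service cost 200
{A, B}: service cost 284
Among all 3 size-2 choices, {A, C} is lowest.

Choose A and C; total service cost 195.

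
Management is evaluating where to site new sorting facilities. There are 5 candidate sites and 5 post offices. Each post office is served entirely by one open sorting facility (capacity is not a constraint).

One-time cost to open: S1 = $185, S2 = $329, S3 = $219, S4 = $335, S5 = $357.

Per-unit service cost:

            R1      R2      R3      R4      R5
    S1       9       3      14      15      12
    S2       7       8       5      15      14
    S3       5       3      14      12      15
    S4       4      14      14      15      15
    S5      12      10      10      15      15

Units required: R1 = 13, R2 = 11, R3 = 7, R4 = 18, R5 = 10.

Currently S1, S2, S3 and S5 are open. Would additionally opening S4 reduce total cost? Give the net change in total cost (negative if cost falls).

No — net change +322 (cost rises by 322).

Current service cost with {S1, S2, S3, S5}: 469.
Adding S4: each post office re-picks its cheapest; new service cost 456, saving 13.
Extra fixed cost: 335. Net change = 335 − 13 = 322.
(Totals: 1559 → 1881.)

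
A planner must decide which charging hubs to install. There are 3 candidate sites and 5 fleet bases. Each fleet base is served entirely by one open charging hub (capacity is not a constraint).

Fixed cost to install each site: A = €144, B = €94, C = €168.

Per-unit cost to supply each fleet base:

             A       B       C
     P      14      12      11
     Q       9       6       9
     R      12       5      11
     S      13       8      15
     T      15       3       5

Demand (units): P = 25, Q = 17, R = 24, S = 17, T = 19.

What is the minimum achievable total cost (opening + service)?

For any fixed open set, each fleet base goes to its cheapest open site; total = fixed + service.
{B}: P→B 12·25=300, Q→B 6·17=102, R→B 5·24=120, S→B 8·17=136, T→B 3·19=57. Service 715; fixed 94; total 809.
{B, C}: service 690 + fixed 262 = 952
{A, B}: service 715 + fixed 238 = 953
{A, B, C}: service 690 + fixed 406 = 1096
No other subset beats 809.

Minimum total cost: 809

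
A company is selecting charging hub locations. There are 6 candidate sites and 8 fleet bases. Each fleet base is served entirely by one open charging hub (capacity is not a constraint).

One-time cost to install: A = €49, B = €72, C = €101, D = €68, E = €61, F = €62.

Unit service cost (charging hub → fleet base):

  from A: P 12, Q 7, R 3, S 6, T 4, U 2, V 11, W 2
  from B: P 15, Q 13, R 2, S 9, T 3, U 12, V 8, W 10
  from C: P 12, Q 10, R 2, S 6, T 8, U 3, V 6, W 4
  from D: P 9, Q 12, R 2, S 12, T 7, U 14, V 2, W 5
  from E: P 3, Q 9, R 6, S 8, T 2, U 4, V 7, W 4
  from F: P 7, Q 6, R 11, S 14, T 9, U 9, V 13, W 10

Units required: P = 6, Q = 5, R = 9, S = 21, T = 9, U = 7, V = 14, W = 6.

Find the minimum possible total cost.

For any fixed open set, each fleet base goes to its cheapest open site; total = fixed + service.
{A, D}: P→D 9·6=54, Q→A 7·5=35, R→D 2·9=18, S→A 6·21=126, T→A 4·9=36, U→A 2·7=14, V→D 2·14=28, W→A 2·6=12. Service 323; fixed 117; total 440.
{A, D, E}: P→E 3·6=18, Q→A 7·5=35, R→D 2·9=18, S→A 6·21=126, T→E 2·9=18, U→A 2·7=14, V→D 2·14=28, W→A 2·6=12. Service 269; fixed 178; total 447.
{A, E}: service 348 + fixed 110 = 458
{A, B, C, D, E, F}: service 264 + fixed 413 = 677
No other subset beats 440.

Minimum total cost: 440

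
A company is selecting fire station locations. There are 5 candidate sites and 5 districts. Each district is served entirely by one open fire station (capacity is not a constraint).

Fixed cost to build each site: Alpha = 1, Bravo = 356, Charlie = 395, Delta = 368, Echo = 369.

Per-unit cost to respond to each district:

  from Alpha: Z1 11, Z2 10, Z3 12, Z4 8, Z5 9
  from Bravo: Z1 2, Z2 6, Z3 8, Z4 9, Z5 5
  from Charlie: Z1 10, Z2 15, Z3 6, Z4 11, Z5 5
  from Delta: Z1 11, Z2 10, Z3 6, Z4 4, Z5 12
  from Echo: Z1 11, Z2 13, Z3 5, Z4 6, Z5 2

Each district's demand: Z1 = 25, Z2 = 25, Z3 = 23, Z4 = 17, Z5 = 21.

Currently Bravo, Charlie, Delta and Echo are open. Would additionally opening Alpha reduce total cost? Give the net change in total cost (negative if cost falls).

Current service cost with {Bravo, Charlie, Delta, Echo}: 425.
Adding Alpha: each district re-picks its cheapest; new service cost 425, saving 0.
Extra fixed cost: 1. Net change = 1 − 0 = 1.
(Totals: 1913 → 1914.)

No — net change +1 (cost rises by 1).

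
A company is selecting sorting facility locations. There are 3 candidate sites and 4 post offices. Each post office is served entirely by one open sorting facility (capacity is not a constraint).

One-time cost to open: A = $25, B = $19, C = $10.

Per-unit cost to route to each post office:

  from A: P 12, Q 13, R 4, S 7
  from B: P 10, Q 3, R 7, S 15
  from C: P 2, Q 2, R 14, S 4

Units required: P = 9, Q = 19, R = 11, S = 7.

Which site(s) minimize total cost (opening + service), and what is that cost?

Open A and C; minimum total cost 163.

For any fixed open set, each post office goes to its cheapest open site; total = fixed + service.
{A, C}: P→C 2·9=18, Q→C 2·19=38, R→A 4·11=44, S→C 4·7=28. Service 128; fixed 35; total 163.
{A, B, C}: P→C 2·9=18, Q→C 2·19=38, R→A 4·11=44, S→C 4·7=28. Service 128; fixed 54; total 182.
{B, C}: service 161 + fixed 29 = 190
{C}: P→C 2·9=18, Q→C 2·19=38, R→C 14·11=154, S→C 4·7=28. Service 238; fixed 10; total 248.
(All 7 nonempty subsets were checked; A and C is lowest.)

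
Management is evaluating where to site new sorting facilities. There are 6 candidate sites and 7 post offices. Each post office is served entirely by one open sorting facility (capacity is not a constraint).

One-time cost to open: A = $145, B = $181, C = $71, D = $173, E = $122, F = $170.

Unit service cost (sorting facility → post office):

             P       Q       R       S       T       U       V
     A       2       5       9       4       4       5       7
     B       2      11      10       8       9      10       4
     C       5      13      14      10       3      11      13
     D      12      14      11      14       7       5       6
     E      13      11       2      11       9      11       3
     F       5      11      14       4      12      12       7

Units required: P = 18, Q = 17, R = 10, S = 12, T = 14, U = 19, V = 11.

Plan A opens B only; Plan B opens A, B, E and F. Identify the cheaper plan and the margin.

Plan A: {B}: P→B 2·18=36, Q→B 11·17=187, R→B 10·10=100, S→B 8·12=96, T→B 9·14=126, U→B 10·19=190, V→B 4·11=44. Service 779; fixed 181; total 960.
Plan B: {A, B, E, F}: P→A 2·18=36, Q→A 5·17=85, R→E 2·10=20, S→A 4·12=48, T→A 4·14=56, U→A 5·19=95, V→E 3·11=33. Service 373; fixed 618; total 991.
Difference: |960 − 991| = 31.

Plan A is cheaper by 31.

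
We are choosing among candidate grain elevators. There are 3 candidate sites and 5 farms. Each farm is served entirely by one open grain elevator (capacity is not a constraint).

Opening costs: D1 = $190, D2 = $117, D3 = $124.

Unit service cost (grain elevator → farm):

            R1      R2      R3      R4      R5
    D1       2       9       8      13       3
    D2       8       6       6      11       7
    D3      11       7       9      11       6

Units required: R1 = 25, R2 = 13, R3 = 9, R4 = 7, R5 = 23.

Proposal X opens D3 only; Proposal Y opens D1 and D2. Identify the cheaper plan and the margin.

Proposal X: {D3}: R1→D3 11·25=275, R2→D3 7·13=91, R3→D3 9·9=81, R4→D3 11·7=77, R5→D3 6·23=138. Service 662; fixed 124; total 786.
Proposal Y: {D1, D2}: R1→D1 2·25=50, R2→D2 6·13=78, R3→D2 6·9=54, R4→D2 11·7=77, R5→D1 3·23=69. Service 328; fixed 307; total 635.
Difference: |786 − 635| = 151.

Proposal Y is cheaper by 151.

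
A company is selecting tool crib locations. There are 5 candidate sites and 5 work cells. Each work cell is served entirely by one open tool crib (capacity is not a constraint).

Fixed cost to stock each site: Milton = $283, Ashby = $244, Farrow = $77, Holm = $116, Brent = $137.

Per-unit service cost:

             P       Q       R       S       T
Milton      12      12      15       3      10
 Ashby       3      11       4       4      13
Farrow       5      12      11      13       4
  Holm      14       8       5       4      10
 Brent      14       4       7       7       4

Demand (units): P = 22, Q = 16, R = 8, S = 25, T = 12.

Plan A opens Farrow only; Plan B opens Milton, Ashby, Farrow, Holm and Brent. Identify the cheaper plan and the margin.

Plan A is cheaper by 302.

Plan A: {Farrow}: P→Farrow 5·22=110, Q→Farrow 12·16=192, R→Farrow 11·8=88, S→Farrow 13·25=325, T→Farrow 4·12=48. Service 763; fixed 77; total 840.
Plan B: {Milton, Ashby, Farrow, Holm, Brent}: P→Ashby 3·22=66, Q→Brent 4·16=64, R→Ashby 4·8=32, S→Milton 3·25=75, T→Farrow 4·12=48. Service 285; fixed 857; total 1142.
Difference: |840 − 1142| = 302.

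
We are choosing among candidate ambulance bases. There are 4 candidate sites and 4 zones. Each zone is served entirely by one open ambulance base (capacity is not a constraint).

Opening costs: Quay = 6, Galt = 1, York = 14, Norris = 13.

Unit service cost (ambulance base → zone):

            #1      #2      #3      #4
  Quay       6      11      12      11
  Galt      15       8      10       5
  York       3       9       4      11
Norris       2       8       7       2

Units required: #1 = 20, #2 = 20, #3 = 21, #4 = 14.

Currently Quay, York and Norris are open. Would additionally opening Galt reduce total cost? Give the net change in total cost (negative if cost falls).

No — net change +1 (cost rises by 1).

Current service cost with {Quay, York, Norris}: 312.
Adding Galt: each zone re-picks its cheapest; new service cost 312, saving 0.
Extra fixed cost: 1. Net change = 1 − 0 = 1.
(Totals: 345 → 346.)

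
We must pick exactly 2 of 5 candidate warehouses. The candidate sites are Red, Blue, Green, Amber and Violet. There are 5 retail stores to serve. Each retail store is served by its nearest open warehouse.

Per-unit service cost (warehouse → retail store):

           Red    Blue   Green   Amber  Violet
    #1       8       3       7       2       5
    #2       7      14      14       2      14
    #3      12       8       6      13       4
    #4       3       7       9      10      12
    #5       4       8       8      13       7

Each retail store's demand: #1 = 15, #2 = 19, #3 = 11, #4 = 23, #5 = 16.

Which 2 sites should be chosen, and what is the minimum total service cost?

With exactly 2 open, each retail store uses its cheapest among the chosen.
{Red, Amber}: #1→Amber 2·15=30, #2→Amber 2·19=38, #3→Red 12·11=132, #4→Red 3·23=69, #5→Red 4·16=64. Service cost 333.
{Red, Violet}: service cost 385
{Red, Blue}: service cost 399
Among all 10 size-2 choices, {Red, Amber} is lowest.

Choose Red and Amber; total service cost 333.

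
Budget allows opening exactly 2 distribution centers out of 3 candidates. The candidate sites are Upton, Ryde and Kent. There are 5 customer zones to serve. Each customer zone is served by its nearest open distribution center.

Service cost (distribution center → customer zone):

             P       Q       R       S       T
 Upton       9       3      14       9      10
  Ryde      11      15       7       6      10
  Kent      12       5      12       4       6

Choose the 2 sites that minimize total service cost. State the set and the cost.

Choose Ryde and Kent; total service cost 33.

With exactly 2 open, each customer zone uses its cheapest among the chosen.
{Ryde, Kent}: P→Ryde 11, Q→Kent 5, R→Ryde 7, S→Kent 4, T→Kent 6. Service cost 33.
{Upton, Kent}: service cost 34
{Upton, Ryde}: service cost 35
Among all 3 size-2 choices, {Ryde, Kent} is lowest.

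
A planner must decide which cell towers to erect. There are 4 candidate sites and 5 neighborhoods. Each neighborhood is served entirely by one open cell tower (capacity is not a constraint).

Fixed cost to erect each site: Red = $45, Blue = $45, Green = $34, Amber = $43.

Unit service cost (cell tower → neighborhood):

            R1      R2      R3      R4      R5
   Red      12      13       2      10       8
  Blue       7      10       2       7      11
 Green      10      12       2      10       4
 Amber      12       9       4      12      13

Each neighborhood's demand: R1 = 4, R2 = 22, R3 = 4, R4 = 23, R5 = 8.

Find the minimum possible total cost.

For any fixed open set, each neighborhood goes to its cheapest open site; total = fixed + service.
{Blue, Green}: R1→Blue 7·4=28, R2→Blue 10·22=220, R3→Blue 2·4=8, R4→Blue 7·23=161, R5→Green 4·8=32. Service 449; fixed 79; total 528.
{Blue, Green, Amber}: R1→Blue 7·4=28, R2→Amber 9·22=198, R3→Blue 2·4=8, R4→Blue 7·23=161, R5→Green 4·8=32. Service 427; fixed 122; total 549.
{Blue}: service 505 + fixed 45 = 550
{Red, Blue, Green, Amber}: R1→Blue 7·4=28, R2→Amber 9·22=198, R3→Red 2·4=8, R4→Blue 7·23=161, R5→Green 4·8=32. Service 427; fixed 167; total 594.
No other subset beats 528.

Minimum total cost: 528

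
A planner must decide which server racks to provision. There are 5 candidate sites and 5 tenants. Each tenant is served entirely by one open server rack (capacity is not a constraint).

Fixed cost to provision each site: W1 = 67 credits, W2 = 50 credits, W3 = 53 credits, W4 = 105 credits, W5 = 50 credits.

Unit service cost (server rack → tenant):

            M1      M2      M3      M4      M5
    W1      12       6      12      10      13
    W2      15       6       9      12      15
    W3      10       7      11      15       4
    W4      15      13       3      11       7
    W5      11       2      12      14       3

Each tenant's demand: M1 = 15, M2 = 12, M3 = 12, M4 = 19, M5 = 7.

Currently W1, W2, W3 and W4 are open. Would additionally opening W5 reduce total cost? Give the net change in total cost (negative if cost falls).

Current service cost with {W1, W2, W3, W4}: 476.
Adding W5: each tenant re-picks its cheapest; new service cost 421, saving 55.
Extra fixed cost: 50. Net change = 50 − 55 = -5.
(Totals: 751 → 746.)

Yes — net change −5 (cost falls by 5).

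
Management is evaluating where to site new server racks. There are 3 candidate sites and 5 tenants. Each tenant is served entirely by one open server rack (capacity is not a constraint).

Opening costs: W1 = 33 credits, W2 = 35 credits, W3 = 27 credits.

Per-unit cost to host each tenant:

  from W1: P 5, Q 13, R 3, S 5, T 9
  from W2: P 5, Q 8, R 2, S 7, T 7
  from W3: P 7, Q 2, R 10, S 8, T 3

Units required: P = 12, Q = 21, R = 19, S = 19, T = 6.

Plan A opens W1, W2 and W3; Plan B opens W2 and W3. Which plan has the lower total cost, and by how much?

Plan A: {W1, W2, W3}: P→W1 5·12=60, Q→W3 2·21=42, R→W2 2·19=38, S→W1 5·19=95, T→W3 3·6=18. Service 253; fixed 95; total 348.
Plan B: {W2, W3}: P→W2 5·12=60, Q→W3 2·21=42, R→W2 2·19=38, S→W2 7·19=133, T→W3 3·6=18. Service 291; fixed 62; total 353.
Difference: |348 − 353| = 5.

Plan A is cheaper by 5.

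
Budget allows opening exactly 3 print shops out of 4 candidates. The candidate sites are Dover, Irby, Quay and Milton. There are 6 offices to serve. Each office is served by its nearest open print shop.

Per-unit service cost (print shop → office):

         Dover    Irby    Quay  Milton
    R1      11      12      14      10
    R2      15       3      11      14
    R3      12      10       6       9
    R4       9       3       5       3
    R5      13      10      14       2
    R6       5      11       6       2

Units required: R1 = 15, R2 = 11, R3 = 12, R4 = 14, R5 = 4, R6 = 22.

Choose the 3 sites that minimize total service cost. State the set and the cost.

Choose Irby, Quay and Milton; total service cost 349.

With exactly 3 open, each office uses its cheapest among the chosen.
{Irby, Quay, Milton}: R1→Milton 10·15=150, R2→Irby 3·11=33, R3→Quay 6·12=72, R4→Irby 3·14=42, R5→Milton 2·4=8, R6→Milton 2·22=44. Service cost 349.
{Dover, Irby, Milton}: service cost 385
{Dover, Quay, Milton}: service cost 437
Among all 4 size-3 choices, {Irby, Quay, Milton} is lowest.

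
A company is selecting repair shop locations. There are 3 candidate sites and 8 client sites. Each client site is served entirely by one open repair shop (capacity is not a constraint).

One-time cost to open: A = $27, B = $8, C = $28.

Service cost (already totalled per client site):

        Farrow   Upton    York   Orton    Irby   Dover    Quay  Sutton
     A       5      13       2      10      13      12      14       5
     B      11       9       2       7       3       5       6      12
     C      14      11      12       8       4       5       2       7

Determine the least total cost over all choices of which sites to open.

Minimum total cost: 63

For any fixed open set, each client site goes to its cheapest open site; total = fixed + service.
{B}: Farrow→B 11, Upton→B 9, York→B 2, Orton→B 7, Irby→B 3, Dover→B 5, Quay→B 6, Sutton→B 12. Service 55; fixed 8; total 63.
{A, B}: service 42 + fixed 35 = 77
{B, C}: service 46 + fixed 36 = 82
{A, B, C}: service 38 + fixed 63 = 101
(All 7 nonempty subsets were checked; B only is lowest.)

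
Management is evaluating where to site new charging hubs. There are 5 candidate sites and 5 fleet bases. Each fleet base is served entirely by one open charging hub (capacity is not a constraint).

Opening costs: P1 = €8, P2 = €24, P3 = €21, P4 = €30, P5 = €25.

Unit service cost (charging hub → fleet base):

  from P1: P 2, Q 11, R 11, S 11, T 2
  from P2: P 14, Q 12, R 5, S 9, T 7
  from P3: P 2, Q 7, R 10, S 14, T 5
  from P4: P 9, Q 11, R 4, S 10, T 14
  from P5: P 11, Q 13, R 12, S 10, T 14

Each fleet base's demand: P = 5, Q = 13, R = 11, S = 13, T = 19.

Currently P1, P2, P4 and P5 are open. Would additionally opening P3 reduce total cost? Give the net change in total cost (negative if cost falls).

Yes — net change −31 (cost falls by 31).

Current service cost with {P1, P2, P4, P5}: 352.
Adding P3: each fleet base re-picks its cheapest; new service cost 300, saving 52.
Extra fixed cost: 21. Net change = 21 − 52 = -31.
(Totals: 439 → 408.)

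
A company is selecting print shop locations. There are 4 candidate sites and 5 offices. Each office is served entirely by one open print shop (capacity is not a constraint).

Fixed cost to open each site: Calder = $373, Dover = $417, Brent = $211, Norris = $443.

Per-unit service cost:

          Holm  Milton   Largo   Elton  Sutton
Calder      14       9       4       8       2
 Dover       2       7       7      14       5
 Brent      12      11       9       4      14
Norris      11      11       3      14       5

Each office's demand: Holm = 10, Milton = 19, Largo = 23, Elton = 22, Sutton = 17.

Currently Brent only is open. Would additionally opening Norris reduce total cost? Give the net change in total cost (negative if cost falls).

No — net change +142 (cost rises by 142).

Current service cost with {Brent}: 862.
Adding Norris: each office re-picks its cheapest; new service cost 561, saving 301.
Extra fixed cost: 443. Net change = 443 − 301 = 142.
(Totals: 1073 → 1215.)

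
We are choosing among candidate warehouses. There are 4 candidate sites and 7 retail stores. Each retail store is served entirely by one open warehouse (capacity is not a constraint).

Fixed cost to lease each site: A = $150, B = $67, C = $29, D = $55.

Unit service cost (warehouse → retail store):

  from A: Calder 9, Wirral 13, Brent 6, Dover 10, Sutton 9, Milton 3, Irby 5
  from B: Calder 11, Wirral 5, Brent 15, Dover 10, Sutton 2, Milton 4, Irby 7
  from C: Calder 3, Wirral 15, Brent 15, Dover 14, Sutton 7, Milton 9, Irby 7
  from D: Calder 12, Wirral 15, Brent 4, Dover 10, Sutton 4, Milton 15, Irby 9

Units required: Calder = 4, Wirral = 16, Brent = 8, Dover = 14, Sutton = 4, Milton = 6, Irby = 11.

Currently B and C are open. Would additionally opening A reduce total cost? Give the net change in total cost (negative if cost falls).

No — net change +50 (cost rises by 50).

Current service cost with {B, C}: 461.
Adding A: each retail store re-picks its cheapest; new service cost 361, saving 100.
Extra fixed cost: 150. Net change = 150 − 100 = 50.
(Totals: 557 → 607.)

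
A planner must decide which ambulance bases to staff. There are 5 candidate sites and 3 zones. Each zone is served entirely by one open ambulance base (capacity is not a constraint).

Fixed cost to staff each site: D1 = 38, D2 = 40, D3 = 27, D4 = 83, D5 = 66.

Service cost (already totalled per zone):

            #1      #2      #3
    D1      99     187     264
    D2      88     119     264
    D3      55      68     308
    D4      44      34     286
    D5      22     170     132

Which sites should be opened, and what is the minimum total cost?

For any fixed open set, each zone goes to its cheapest open site; total = fixed + service.
{D3, D5}: #1→D5 22, #2→D3 68, #3→D5 132. Service 222; fixed 93; total 315.
{D4, D5}: #1→D5 22, #2→D4 34, #3→D5 132. Service 188; fixed 149; total 337.
{D1, D3, D5}: service 222 + fixed 131 = 353
{D1, D2, D3, D4, D5}: service 188 + fixed 254 = 442
No other subset beats 315.

Open D3 and D5; minimum total cost 315.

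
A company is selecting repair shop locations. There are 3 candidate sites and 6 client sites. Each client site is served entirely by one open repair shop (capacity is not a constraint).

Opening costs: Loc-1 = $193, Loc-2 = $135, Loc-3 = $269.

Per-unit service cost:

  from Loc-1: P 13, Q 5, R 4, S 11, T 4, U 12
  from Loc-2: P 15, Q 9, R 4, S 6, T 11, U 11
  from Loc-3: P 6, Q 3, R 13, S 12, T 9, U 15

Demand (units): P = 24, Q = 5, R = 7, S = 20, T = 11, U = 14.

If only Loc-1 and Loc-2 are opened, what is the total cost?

Total cost: 1011

Each client site is assigned to its cheapest site among the open ones.
{Loc-1, Loc-2}: P→Loc-1 13·24=312, Q→Loc-1 5·5=25, R→Loc-1 4·7=28, S→Loc-2 6·20=120, T→Loc-1 4·11=44, U→Loc-2 11·14=154. Service 683; fixed 328; total 1011.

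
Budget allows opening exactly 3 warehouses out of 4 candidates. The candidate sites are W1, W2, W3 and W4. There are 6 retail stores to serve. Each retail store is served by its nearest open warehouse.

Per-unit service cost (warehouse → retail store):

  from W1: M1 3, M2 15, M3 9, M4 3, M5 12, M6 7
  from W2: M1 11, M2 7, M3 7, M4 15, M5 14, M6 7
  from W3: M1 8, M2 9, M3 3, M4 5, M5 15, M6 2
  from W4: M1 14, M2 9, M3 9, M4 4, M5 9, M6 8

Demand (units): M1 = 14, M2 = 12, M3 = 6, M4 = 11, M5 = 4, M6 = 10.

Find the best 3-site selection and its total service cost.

Choose W1, W2 and W3; total service cost 245.

With exactly 3 open, each retail store uses its cheapest among the chosen.
{W1, W2, W3}: M1→W1 3·14=42, M2→W2 7·12=84, M3→W3 3·6=18, M4→W1 3·11=33, M5→W1 12·4=48, M6→W3 2·10=20. Service cost 245.
{W1, W3, W4}: service cost 257
{W1, W2, W4}: service cost 307
Among all 4 size-3 choices, {W1, W2, W3} is lowest.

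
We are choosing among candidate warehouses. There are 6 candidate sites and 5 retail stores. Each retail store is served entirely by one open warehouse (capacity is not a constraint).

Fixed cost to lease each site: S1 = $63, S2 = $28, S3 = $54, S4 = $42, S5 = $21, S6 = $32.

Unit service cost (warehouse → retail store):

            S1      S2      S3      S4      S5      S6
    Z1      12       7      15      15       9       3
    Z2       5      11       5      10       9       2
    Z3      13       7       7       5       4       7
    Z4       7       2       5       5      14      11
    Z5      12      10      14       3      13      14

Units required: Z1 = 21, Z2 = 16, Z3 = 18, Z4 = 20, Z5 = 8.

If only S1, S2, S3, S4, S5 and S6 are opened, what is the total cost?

Each retail store is assigned to its cheapest site among the open ones.
{S1, S2, S3, S4, S5, S6}: Z1→S6 3·21=63, Z2→S6 2·16=32, Z3→S5 4·18=72, Z4→S2 2·20=40, Z5→S4 3·8=24. Service 231; fixed 240; total 471.

Total cost: 471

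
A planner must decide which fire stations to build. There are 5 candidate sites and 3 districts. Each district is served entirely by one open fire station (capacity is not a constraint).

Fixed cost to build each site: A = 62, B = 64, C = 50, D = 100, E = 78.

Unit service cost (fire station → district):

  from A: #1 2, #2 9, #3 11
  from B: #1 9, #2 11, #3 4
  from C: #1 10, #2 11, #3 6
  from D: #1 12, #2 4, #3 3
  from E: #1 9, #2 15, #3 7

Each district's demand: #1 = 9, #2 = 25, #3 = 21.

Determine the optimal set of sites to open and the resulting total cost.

For any fixed open set, each district goes to its cheapest open site; total = fixed + service.
{A, D}: #1→A 2·9=18, #2→D 4·25=100, #3→D 3·21=63. Service 181; fixed 162; total 343.
{D}: service 271 + fixed 100 = 371
{A, C, D}: service 181 + fixed 212 = 393
{A, B, C, D, E}: #1→A 2·9=18, #2→D 4·25=100, #3→D 3·21=63. Service 181; fixed 354; total 535.
No other subset beats 343.

Open A and D; minimum total cost 343.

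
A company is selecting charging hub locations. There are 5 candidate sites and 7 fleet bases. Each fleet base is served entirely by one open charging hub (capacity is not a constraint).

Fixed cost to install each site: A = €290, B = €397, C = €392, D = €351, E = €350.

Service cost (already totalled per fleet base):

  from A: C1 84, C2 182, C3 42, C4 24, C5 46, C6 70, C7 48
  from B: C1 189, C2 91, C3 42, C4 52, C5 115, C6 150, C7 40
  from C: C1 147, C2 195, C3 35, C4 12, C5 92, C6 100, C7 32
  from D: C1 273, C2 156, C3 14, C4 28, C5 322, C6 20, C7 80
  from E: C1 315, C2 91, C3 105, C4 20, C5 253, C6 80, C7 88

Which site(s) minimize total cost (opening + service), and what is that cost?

Open A only; minimum total cost 786.

For any fixed open set, each fleet base goes to its cheapest open site; total = fixed + service.
{A}: C1→A 84, C2→A 182, C3→A 42, C4→A 24, C5→A 46, C6→A 70, C7→A 48. Service 496; fixed 290; total 786.
{C}: service 613 + fixed 392 = 1005
{A, D}: service 392 + fixed 641 = 1033
{A, B, C, D, E}: service 299 + fixed 1780 = 2079
No other subset beats 786.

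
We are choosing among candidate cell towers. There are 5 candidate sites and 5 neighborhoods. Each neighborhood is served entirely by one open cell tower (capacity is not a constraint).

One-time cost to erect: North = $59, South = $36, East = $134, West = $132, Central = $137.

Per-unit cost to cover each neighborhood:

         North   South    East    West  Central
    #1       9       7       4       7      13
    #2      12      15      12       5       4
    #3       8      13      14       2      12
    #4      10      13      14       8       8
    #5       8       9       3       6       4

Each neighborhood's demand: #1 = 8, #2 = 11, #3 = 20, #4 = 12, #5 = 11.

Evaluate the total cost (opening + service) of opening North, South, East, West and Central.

Total cost: 743

Each neighborhood is assigned to its cheapest site among the open ones.
{North, South, East, West, Central}: #1→East 4·8=32, #2→Central 4·11=44, #3→West 2·20=40, #4→West 8·12=96, #5→East 3·11=33. Service 245; fixed 498; total 743.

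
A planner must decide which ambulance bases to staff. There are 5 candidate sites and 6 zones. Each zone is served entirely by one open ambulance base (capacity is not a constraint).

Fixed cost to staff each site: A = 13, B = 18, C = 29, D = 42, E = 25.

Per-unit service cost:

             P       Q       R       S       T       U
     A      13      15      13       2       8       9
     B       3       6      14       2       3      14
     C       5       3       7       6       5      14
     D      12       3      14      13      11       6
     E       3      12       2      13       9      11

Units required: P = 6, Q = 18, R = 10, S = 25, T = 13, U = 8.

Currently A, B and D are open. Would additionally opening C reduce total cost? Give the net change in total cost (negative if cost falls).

Current service cost with {A, B, D}: 339.
Adding C: each zone re-picks its cheapest; new service cost 279, saving 60.
Extra fixed cost: 29. Net change = 29 − 60 = -31.
(Totals: 412 → 381.)

Yes — net change −31 (cost falls by 31).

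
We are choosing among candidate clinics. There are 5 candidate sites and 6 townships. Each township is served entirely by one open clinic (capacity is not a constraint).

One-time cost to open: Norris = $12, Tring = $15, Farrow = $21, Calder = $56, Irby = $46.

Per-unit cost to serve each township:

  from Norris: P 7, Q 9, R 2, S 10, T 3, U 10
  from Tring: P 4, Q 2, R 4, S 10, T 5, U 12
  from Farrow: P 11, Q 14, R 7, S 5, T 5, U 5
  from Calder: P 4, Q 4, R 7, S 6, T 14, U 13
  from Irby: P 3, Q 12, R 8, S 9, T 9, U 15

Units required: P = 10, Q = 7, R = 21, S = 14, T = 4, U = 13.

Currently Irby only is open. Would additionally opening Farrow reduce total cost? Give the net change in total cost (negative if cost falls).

Yes — net change −202 (cost falls by 202).

Current service cost with {Irby}: 639.
Adding Farrow: each township re-picks its cheapest; new service cost 416, saving 223.
Extra fixed cost: 21. Net change = 21 − 223 = -202.
(Totals: 685 → 483.)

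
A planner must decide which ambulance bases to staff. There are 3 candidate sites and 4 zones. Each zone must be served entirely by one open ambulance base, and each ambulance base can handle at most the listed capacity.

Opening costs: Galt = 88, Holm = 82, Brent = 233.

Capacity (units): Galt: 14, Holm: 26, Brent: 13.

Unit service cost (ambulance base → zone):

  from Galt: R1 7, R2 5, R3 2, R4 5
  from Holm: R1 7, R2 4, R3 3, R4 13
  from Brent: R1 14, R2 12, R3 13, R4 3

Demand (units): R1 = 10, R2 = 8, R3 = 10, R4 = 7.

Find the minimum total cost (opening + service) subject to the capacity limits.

Minimum total cost: 383

Open {Galt, Holm}: R1→Holm 7·10=70, R2→Holm 4·8=32, R3→Galt 2·10=20, R4→Holm 13·7=91.
Loads: Galt carries 10/14, Holm carries 25/26. Service 213; fixed 170; total 383.
Next best feasible plan costs 393.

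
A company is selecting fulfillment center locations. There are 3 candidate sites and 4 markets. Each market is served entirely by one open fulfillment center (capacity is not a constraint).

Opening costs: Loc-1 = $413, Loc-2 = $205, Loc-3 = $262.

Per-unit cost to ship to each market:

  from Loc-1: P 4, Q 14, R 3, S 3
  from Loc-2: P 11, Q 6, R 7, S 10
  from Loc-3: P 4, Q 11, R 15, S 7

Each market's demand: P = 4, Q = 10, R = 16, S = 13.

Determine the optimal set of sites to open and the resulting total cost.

Open Loc-2 only; minimum total cost 551.

For any fixed open set, each market goes to its cheapest open site; total = fixed + service.
{Loc-2}: P→Loc-2 11·4=44, Q→Loc-2 6·10=60, R→Loc-2 7·16=112, S→Loc-2 10·13=130. Service 346; fixed 205; total 551.
{Loc-1}: P→Loc-1 4·4=16, Q→Loc-1 14·10=140, R→Loc-1 3·16=48, S→Loc-1 3·13=39. Service 243; fixed 413; total 656.
{Loc-3}: service 457 + fixed 262 = 719
{Loc-1, Loc-2, Loc-3}: service 163 + fixed 880 = 1043
No other subset beats 551.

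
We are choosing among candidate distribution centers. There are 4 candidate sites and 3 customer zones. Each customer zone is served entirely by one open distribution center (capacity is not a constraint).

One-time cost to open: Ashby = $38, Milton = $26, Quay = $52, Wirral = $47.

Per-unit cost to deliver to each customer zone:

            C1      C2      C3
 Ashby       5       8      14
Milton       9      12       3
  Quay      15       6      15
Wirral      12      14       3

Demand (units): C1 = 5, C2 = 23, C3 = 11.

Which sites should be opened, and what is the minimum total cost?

Open Milton and Quay; minimum total cost 294.

For any fixed open set, each customer zone goes to its cheapest open site; total = fixed + service.
{Milton, Quay}: C1→Milton 9·5=45, C2→Quay 6·23=138, C3→Milton 3·11=33. Service 216; fixed 78; total 294.
{Ashby, Milton}: C1→Ashby 5·5=25, C2→Ashby 8·23=184, C3→Milton 3·11=33. Service 242; fixed 64; total 306.
{Ashby, Milton, Quay}: C1→Ashby 5·5=25, C2→Quay 6·23=138, C3→Milton 3·11=33. Service 196; fixed 116; total 312.
{Ashby, Milton, Quay, Wirral}: service 196 + fixed 163 = 359
No other subset beats 294.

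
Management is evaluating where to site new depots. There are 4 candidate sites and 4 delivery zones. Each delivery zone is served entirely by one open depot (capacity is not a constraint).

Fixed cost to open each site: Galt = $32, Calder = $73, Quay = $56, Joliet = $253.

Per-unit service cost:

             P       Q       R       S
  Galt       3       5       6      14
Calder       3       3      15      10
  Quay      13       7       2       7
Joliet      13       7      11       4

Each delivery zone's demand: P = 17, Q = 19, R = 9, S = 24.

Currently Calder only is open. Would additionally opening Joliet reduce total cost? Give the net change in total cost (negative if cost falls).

No — net change +73 (cost rises by 73).

Current service cost with {Calder}: 483.
Adding Joliet: each delivery zone re-picks its cheapest; new service cost 303, saving 180.
Extra fixed cost: 253. Net change = 253 − 180 = 73.
(Totals: 556 → 629.)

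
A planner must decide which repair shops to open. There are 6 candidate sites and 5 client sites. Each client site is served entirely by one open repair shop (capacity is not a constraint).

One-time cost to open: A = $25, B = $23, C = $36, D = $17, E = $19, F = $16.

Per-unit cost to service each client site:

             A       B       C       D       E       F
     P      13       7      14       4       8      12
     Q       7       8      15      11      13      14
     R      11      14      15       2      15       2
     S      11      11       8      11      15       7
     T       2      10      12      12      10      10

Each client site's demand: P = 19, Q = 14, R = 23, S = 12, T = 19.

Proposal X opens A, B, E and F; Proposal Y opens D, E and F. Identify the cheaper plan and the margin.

Proposal X: {A, B, E, F}: P→B 7·19=133, Q→A 7·14=98, R→F 2·23=46, S→F 7·12=84, T→A 2·19=38. Service 399; fixed 83; total 482.
Proposal Y: {D, E, F}: P→D 4·19=76, Q→D 11·14=154, R→D 2·23=46, S→F 7·12=84, T→E 10·19=190. Service 550; fixed 52; total 602.
Difference: |482 − 602| = 120.

Proposal X is cheaper by 120.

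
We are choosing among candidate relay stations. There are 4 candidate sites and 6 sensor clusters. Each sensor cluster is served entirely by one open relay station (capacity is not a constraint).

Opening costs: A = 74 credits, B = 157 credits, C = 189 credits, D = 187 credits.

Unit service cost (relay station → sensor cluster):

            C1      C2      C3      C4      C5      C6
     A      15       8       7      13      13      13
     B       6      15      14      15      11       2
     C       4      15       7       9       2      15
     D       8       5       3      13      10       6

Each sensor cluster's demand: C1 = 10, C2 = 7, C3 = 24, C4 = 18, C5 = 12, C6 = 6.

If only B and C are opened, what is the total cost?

Total cost: 857

Each sensor cluster is assigned to its cheapest site among the open ones.
{B, C}: C1→C 4·10=40, C2→B 15·7=105, C3→C 7·24=168, C4→C 9·18=162, C5→C 2·12=24, C6→B 2·6=12. Service 511; fixed 346; total 857.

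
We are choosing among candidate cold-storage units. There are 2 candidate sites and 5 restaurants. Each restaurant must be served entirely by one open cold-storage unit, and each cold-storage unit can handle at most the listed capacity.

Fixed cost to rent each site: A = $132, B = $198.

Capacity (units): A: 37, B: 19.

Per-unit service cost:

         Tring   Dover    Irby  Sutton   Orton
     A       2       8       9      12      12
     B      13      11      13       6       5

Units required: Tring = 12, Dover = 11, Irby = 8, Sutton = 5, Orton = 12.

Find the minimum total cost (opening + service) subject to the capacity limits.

Open {A, B}: Tring→A 2·12=24, Dover→A 8·11=88, Irby→A 9·8=72, Sutton→B 6·5=30, Orton→B 5·12=60.
Loads: A carries 31/37, B carries 17/19. Service 274; fixed 330; total 604.
Next best feasible plan costs 634.

Minimum total cost: 604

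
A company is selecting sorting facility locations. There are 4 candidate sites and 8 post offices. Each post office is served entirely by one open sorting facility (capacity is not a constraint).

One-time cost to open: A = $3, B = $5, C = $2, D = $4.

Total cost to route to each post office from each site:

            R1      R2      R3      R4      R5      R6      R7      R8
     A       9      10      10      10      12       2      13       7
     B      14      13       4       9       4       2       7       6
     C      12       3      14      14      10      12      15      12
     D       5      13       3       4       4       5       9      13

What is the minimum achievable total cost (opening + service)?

For any fixed open set, each post office goes to its cheapest open site; total = fixed + service.
{B, C, D}: R1→D 5, R2→C 3, R3→D 3, R4→D 4, R5→B 4, R6→B 2, R7→B 7, R8→B 6. Service 34; fixed 11; total 45.
{A, C, D}: service 37 + fixed 9 = 46
{A, B, C, D}: service 34 + fixed 14 = 48
{C}: R1→C 12, R2→C 3, R3→C 14, R4→C 14, R5→C 10, R6→C 12, R7→C 15, R8→C 12. Service 92; fixed 2; total 94.
No other subset beats 45.

Minimum total cost: 45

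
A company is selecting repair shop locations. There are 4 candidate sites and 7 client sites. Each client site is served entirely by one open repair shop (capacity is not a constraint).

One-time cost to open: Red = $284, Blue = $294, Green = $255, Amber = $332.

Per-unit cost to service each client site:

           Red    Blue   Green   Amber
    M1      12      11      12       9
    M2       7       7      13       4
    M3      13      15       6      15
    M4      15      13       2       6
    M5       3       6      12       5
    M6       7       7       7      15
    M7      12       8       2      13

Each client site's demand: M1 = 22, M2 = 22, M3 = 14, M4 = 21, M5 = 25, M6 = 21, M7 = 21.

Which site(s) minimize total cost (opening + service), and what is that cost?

Open Green and Amber; minimum total cost 1313.

For any fixed open set, each client site goes to its cheapest open site; total = fixed + service.
{Green, Amber}: M1→Amber 9·22=198, M2→Amber 4·22=88, M3→Green 6·14=84, M4→Green 2·21=42, M5→Amber 5·25=125, M6→Green 7·21=147, M7→Green 2·21=42. Service 726; fixed 587; total 1313.
{Red, Green}: service 808 + fixed 539 = 1347
{Blue, Green}: M1→Blue 11·22=242, M2→Blue 7·22=154, M3→Green 6·14=84, M4→Green 2·21=42, M5→Blue 6·25=150, M6→Blue 7·21=147, M7→Green 2·21=42. Service 861; fixed 549; total 1410.
{Red, Blue, Green, Amber}: M1→Amber 9·22=198, M2→Amber 4·22=88, M3→Green 6·14=84, M4→Green 2·21=42, M5→Red 3·25=75, M6→Red 7·21=147, M7→Green 2·21=42. Service 676; fixed 1165; total 1841.
No other subset beats 1313.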